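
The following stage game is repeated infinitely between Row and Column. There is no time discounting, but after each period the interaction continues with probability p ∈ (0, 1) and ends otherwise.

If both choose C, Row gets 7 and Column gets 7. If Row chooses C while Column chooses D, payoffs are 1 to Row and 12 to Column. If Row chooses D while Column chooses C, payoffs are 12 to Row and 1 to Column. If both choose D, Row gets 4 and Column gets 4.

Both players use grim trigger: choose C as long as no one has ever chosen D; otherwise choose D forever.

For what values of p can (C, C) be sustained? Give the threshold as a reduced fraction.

5/8

Expected cooperation value is 7 + p·7 + p²·7 + … = 7/(1−p); deviation gives 12 + p·4/(1−p).
7 ≥ 12(1−p) + 4p ⇒ 8p ≥ 5 ⇒ p ≥ 5/8.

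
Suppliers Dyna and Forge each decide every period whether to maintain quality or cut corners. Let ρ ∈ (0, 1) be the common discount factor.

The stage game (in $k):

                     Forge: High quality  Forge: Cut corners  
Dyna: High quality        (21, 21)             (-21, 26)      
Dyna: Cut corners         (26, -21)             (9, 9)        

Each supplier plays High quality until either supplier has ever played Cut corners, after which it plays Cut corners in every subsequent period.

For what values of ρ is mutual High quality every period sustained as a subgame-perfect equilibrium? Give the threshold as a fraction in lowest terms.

Under grim trigger the critical discount factor is (T−C)/(T−P) with T = 26, C = 21, P = 9.
ρ* = (26−21)/(26−9) = 5/17.

5/17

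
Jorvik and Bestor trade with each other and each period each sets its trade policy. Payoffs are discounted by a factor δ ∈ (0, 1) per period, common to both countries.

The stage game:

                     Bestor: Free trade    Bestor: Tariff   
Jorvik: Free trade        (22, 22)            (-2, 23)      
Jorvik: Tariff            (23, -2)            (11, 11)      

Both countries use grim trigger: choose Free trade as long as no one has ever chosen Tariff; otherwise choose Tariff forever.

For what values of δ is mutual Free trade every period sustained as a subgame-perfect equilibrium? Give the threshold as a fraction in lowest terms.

Cooperation forever yields 22 each period: 22/(1−δ).
Deviating yields 23 once, then 11 forever: 23 + 11δ/(1−δ).
No profitable deviation requires 22/(1−δ) ≥ 23 + 11δ/(1−δ).
Multiplying by (1−δ): 22 ≥ 23(1−δ) + 11δ = 23 − 12δ.
So 12δ ≥ 1, i.e. δ ≥ 1/12.

1/12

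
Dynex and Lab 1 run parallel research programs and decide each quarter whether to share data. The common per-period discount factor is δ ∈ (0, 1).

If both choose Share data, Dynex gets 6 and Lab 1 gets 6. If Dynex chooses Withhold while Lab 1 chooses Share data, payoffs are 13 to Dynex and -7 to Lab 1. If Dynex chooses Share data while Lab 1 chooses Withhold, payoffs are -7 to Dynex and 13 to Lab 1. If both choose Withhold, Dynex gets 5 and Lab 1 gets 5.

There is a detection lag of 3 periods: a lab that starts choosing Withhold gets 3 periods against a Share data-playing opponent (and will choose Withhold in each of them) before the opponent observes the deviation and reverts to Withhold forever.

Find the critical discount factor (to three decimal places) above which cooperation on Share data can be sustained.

Deviating for the 3 undetected periods gains 13−6 = 7 per period over cooperation, then loses 6−5 = 1 per period forever once punishment starts.
Gain: 7(1 + δ + … + δ^2); loss: 1·δ^3/(1−δ).
No profitable deviation ⇔ 7(1−δ^3) ≤ 1·δ^3, i.e. δ^3 ≥ 7/(7+1) = 7/8.
Hence δ ≥ (7/8)^(1/3) ≈ 0.956.

0.956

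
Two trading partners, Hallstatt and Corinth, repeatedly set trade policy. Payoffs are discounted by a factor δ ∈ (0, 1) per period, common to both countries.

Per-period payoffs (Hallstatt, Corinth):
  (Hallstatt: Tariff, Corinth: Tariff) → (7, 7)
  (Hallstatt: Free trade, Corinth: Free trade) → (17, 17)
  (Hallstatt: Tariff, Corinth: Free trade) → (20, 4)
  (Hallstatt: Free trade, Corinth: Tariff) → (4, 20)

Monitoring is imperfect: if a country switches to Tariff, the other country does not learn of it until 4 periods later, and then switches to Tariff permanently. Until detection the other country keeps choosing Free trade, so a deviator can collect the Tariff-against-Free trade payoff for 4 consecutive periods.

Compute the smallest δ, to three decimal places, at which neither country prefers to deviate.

The best deviation is to choose Tariff for all 4 undetected periods, earning 20 each, then 7 forever once detected.
Deviation value: 20(1−δ^4)/(1−δ) + 7δ^4/(1−δ); cooperation value: 17/(1−δ).
IC: 17 ≥ 20(1−δ^4) + 7δ^4 = 20 − 13δ^4.
So δ^4 ≥ 3/13, giving δ ≥ (3/13)^(1/4) ≈ 0.693.

0.693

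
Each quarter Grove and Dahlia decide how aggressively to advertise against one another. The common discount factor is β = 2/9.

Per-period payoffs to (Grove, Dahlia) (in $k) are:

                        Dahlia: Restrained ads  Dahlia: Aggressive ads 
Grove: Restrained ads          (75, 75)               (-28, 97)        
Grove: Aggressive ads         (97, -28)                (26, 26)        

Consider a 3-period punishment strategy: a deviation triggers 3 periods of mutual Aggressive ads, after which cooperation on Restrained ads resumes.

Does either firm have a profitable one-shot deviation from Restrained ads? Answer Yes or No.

A one-shot deviation gives 97 now, then 26 for 3 periods, then back to 75.
Gain from deviating: (97−75) today; loss: (75−26) in each of the next 3 periods.
No-deviation condition: (75−26)(β+…+β^3) ≥ 97−75, i.e. β+…+β^3 ≥ 22/49.
At β = 2/9: β+…+β^3 = 0.2826 < 0.4490.
So cooperation is not sustainable.

Yes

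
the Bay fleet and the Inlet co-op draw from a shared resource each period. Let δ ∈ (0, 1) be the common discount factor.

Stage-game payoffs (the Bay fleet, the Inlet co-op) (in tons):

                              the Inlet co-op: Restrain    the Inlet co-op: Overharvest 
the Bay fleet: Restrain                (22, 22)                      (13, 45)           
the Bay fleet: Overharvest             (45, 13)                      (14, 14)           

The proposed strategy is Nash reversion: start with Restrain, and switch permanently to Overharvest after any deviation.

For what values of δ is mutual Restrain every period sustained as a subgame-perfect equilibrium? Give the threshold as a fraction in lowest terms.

23/31

Cooperation forever yields 22 each period: 22/(1−δ).
Deviating yields 45 once, then 14 forever: 45 + 14δ/(1−δ).
No profitable deviation requires 22/(1−δ) ≥ 45 + 14δ/(1−δ).
Multiplying by (1−δ): 22 ≥ 45(1−δ) + 14δ = 45 − 31δ.
So 31δ ≥ 23, i.e. δ ≥ 23/31.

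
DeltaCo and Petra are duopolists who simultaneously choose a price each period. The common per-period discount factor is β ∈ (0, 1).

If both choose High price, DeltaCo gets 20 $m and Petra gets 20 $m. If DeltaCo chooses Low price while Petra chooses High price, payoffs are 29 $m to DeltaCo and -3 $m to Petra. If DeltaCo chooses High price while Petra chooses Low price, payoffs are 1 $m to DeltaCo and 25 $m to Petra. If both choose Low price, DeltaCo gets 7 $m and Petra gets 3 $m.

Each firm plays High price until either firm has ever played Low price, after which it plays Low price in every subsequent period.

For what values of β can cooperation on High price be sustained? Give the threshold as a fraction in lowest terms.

9/22

DeltaCo: cooperation gives 20 each period; deviation gives 29 once then 7 forever.
  20/(1−β) ≥ 29 + 7β/(1−β) ⇒ β ≥ 9/22.
Petra: cooperation gives 20 each period; deviation gives 25 once then 3 forever.
  β ≥ 5/22.
Both must hold, so the binding constraint is DeltaCo's: β ≥ 9/22.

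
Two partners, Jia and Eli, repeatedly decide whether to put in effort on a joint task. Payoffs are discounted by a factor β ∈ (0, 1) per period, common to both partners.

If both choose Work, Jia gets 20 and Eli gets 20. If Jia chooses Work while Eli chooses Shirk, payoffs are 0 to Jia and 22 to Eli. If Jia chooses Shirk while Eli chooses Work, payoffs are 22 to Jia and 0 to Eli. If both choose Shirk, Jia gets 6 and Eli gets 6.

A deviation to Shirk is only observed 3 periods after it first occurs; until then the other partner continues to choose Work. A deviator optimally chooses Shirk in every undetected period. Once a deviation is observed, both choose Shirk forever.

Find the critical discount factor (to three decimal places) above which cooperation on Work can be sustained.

0.500

The best deviation is to choose Shirk for all 3 undetected periods, earning 22 each, then 6 forever once detected.
Deviation value: 22(1−β^3)/(1−β) + 6β^3/(1−β); cooperation value: 20/(1−β).
IC: 20 ≥ 22(1−β^3) + 6β^3 = 22 − 16β^3.
So β^3 ≥ 2/16 = 1/8, giving β ≥ (1/8)^(1/3) ≈ 0.500.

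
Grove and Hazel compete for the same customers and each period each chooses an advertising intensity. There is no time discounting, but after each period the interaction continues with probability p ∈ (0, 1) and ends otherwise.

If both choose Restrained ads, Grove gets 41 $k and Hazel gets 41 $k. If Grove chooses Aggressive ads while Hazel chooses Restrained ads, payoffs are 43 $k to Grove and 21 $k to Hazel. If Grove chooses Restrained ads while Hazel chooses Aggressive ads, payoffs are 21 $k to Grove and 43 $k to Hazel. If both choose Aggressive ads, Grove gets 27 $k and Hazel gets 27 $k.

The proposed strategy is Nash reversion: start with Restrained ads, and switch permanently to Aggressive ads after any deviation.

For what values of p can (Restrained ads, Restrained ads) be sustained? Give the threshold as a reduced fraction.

With no time discounting, the continuation probability p plays the role of the discount factor.
Grim-trigger IC: 41/(1−p) ≥ 43 + 27p/(1−p) ⇒ p ≥ (43−41)/(43−27) = 1/8.

1/8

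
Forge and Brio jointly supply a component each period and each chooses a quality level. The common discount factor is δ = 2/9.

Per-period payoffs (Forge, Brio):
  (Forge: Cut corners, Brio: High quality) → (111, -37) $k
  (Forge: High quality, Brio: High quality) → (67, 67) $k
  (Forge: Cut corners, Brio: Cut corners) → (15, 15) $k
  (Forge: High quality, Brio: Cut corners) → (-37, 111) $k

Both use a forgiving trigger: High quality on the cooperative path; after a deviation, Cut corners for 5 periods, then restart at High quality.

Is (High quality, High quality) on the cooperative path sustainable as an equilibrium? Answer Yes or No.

IC: δ+…+δ^5 ≥ (111−67)/(67−15) = 11/13.
At δ = 2/9: partial sum = 0.2856 < 0.8462. Cooperation not sustainable.

No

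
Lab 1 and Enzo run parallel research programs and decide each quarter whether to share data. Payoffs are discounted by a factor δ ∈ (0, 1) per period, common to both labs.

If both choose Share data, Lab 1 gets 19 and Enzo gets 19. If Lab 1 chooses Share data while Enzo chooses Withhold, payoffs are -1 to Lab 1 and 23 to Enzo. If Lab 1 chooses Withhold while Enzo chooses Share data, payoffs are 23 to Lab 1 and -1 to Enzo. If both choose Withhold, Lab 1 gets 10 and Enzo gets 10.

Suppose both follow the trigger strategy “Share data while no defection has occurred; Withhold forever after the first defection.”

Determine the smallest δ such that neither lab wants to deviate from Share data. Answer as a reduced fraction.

Under grim trigger the critical discount factor is (T−C)/(T−P) with T = 23, C = 19, P = 10.
δ* = (23−19)/(23−10) = 4/13.

4/13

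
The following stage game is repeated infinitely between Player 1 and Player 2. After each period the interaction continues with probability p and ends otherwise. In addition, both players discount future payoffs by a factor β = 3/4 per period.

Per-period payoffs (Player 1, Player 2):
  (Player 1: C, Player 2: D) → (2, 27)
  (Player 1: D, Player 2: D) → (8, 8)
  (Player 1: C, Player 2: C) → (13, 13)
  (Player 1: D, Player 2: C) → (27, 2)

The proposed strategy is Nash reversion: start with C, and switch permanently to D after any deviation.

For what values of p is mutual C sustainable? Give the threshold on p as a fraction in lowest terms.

56/57

Expected continuation weight on next period's payoff is β·p = 3/4·p, which plays the role of the discount factor.
Cooperation requires 3/4·p ≥ (27−13)/(27−8) = 14/19, hence p ≥ 56/57.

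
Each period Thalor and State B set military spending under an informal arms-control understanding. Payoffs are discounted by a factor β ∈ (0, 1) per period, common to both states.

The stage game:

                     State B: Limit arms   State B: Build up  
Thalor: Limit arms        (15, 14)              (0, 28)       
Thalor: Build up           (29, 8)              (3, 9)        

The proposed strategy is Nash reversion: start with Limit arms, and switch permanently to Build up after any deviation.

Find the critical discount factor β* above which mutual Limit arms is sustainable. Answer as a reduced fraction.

For Thalor: deviation gain 29−15 = 14, per-period punishment loss 15−3 = 12. IC gives β ≥ 14/26 = 7/13.
For State B: gain 14, loss 5 per period, so β ≥ 14/19.
The tighter constraint is State B's, so cooperation needs β ≥ 14/19.

14/19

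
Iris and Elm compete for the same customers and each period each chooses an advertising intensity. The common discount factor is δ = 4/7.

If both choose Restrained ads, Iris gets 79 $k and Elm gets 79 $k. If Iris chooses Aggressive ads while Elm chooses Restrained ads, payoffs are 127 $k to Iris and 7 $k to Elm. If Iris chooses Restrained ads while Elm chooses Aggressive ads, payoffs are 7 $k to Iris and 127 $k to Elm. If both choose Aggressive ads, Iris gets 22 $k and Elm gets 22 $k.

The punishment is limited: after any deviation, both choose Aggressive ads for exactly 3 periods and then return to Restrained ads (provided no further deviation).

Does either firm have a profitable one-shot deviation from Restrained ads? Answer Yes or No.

No

IC: δ+…+δ^3 ≥ (127−79)/(79−22) = 16/19.
At δ = 4/7: partial sum = 1.0845 ≥ 0.8421. Cooperation sustainable.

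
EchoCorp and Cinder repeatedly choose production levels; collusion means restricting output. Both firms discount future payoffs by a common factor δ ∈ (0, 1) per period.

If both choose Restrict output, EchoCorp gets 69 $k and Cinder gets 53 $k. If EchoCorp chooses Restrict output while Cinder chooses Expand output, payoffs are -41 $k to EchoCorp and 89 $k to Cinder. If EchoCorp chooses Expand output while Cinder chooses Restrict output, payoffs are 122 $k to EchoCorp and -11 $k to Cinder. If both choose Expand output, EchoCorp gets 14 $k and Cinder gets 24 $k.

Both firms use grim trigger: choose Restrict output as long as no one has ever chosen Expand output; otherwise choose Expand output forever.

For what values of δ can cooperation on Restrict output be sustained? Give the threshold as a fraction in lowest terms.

For EchoCorp: deviation gain 122−69 = 53, per-period punishment loss 69−14 = 55. IC gives δ ≥ 53/108.
For Cinder: gain 36, loss 29 per period, so δ ≥ 36/65.
The tighter constraint is Cinder's, so cooperation needs δ ≥ 36/65.

36/65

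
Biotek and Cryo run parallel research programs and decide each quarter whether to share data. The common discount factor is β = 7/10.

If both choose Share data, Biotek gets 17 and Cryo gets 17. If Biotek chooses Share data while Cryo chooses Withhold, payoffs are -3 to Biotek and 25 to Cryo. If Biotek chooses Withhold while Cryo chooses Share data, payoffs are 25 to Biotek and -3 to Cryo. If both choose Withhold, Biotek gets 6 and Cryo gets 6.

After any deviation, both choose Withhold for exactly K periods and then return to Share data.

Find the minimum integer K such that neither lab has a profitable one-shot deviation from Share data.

2

No profitable deviation requires (17−6)(β+…+β^K) ≥ 25−17, i.e. β+…+β^K ≥ 8/11 ≈ 0.7273.
With β = 7/10, the partial sums are K=1: 0.7000, K=2: 1.1900.
K = 2 is the first length at which the sum reaches 0.7273.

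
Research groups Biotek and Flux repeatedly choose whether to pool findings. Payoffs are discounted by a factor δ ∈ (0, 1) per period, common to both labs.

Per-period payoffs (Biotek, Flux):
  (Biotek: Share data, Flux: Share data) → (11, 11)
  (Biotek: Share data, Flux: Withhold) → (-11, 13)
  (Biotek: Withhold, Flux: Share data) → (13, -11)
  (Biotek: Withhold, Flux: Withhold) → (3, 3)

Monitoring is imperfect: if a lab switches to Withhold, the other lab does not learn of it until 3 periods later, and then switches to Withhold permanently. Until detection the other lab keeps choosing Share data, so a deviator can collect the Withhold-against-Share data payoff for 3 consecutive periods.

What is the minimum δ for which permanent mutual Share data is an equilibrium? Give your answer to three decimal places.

A deviator earns 13 for 3 periods, then 3 forever; cooperating earns 11 forever. Multiplying the IC by (1−δ):
11 ≥ 13(1−δ^3) + 3δ^3, so 10·δ^3 ≥ 2 and δ^3 ≥ 1/5.
δ ≥ (1/5)^(1/3) ≈ 0.585.

0.585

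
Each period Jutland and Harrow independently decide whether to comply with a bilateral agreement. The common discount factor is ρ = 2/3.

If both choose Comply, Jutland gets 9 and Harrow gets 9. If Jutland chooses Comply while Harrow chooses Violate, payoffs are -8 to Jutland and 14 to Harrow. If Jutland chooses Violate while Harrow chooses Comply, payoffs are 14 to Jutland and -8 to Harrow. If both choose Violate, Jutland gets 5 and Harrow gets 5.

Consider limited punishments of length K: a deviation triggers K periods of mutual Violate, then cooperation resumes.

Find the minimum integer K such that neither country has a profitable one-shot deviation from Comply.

3

Need Σ_{k=1}^{K} ρ^k ≥ (14−9)/(9−5) = 1.2500 at ρ = 2/3.
At K = 2 the sum is 1.1111 < 1.2500; at K = 3 it is 1.4074 ≥ 1.2500.
So the minimum punishment length is K = 3.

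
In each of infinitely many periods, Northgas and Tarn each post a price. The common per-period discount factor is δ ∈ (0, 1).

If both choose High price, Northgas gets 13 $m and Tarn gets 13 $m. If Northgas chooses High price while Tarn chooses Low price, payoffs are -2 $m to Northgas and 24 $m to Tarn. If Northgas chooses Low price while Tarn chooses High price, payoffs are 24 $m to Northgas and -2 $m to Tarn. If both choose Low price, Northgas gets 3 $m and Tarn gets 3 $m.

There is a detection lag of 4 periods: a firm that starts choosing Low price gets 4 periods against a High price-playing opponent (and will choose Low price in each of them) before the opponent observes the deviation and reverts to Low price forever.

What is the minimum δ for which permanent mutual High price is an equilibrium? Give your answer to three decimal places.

0.851

Deviating for the 4 undetected periods gains 24−13 = 11 per period over cooperation, then loses 13−3 = 10 per period forever once punishment starts.
Gain: 11(1 + δ + … + δ^3); loss: 10·δ^4/(1−δ).
No profitable deviation ⇔ 11(1−δ^4) ≤ 10·δ^4, i.e. δ^4 ≥ 11/(11+10) = 11/21.
Hence δ ≥ (11/21)^(1/4) ≈ 0.851.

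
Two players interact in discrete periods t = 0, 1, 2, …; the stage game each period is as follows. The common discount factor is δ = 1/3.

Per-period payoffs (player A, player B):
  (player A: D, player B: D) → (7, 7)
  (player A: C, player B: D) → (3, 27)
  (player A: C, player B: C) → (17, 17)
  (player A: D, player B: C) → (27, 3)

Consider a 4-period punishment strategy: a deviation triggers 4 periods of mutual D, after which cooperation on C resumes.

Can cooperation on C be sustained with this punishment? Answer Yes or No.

No

Comparing payoff streams over the 5 periods until play realigns: cooperate → 17(1+δ+…+δ^4); deviate → 27 + 7(δ+…+δ^4).
Cooperation is sustained iff (17−7)(δ+…+δ^4) ≥ 27−17.
δ+…+δ^4 = 1/3·(1−(1/3)^4)/(1−1/3) = 0.4938, and (27−17)/(17−7) = 1.0000.
0.4938 < 1.0000, so cooperation is not sustainable.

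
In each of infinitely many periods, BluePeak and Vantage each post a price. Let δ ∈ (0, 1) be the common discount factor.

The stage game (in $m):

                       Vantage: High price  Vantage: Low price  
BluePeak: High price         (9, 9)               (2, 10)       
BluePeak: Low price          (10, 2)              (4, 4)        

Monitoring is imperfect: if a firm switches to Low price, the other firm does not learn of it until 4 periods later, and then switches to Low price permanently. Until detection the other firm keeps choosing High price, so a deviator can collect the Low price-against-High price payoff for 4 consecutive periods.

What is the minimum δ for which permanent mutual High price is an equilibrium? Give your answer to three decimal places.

A deviator earns 10 for 4 periods, then 4 forever; cooperating earns 9 forever. Multiplying the IC by (1−δ):
9 ≥ 10(1−δ^4) + 4δ^4, so 6·δ^4 ≥ 1 and δ^4 ≥ 1/6.
δ ≥ (1/6)^(1/4) ≈ 0.639.

0.639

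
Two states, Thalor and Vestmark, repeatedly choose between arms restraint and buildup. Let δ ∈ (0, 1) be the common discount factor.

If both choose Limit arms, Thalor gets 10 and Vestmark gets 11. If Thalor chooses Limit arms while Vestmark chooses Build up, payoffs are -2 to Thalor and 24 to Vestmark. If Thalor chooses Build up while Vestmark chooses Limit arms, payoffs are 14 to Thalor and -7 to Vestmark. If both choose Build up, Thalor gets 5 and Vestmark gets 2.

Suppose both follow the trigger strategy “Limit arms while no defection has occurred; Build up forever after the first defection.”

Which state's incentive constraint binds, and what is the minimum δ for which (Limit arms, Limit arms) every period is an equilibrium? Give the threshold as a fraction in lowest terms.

For Thalor: deviation gain 14−10 = 4, per-period punishment loss 10−5 = 5. IC gives δ ≥ 4/9.
For Vestmark: gain 13, loss 9 per period, so δ ≥ 13/22.
The tighter constraint is Vestmark's, so cooperation needs δ ≥ 13/22.

Vestmark; δ ≥ 13/22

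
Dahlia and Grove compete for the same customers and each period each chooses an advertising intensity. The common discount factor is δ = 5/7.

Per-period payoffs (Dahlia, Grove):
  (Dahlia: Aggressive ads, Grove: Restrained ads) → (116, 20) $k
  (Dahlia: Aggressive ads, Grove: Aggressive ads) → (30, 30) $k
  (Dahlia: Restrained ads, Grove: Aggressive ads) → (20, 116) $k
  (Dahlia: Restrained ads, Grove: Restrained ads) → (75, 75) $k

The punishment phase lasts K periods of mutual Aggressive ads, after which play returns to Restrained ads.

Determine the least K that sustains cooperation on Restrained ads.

IC: δ(1−δ^K)/(1−δ) ≥ (116−75)/(75−30) = 41/45.
With δ = 5/7: need 1 − δ^K ≥ 41/45·(1−5/7)/(5/7), i.e. δ^K ≤ 0.6356.
Since (5/7)^1 = 0.7143 and (5/7)^2 = 0.5102, the smallest such K is 2.

2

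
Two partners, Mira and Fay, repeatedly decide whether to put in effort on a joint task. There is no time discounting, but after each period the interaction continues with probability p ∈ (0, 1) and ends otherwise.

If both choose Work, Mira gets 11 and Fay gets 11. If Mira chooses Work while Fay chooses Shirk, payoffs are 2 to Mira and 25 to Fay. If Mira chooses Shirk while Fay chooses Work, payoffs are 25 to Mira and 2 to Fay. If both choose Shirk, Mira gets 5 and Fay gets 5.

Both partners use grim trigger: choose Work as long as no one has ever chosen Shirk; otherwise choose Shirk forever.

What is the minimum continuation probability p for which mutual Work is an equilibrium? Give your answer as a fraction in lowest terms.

7/10

Expected cooperation value is 11 + p·11 + p²·11 + … = 11/(1−p); deviation gives 25 + p·5/(1−p).
11 ≥ 25(1−p) + 5p ⇒ 20p ≥ 14 ⇒ p ≥ 14/20 = 7/10.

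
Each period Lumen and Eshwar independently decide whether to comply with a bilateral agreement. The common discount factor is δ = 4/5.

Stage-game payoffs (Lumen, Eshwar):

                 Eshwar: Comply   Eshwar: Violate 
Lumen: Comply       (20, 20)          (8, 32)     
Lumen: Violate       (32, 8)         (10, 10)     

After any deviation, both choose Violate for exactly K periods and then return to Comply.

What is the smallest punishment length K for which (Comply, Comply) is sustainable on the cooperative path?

No profitable deviation requires (20−10)(δ+…+δ^K) ≥ 32−20, i.e. δ+…+δ^K ≥ 6/5 ≈ 1.2000.
With δ = 4/5, the partial sums are K=1: 0.8000, K=2: 1.4400.
K = 2 is the first length at which the sum reaches 1.2000.

2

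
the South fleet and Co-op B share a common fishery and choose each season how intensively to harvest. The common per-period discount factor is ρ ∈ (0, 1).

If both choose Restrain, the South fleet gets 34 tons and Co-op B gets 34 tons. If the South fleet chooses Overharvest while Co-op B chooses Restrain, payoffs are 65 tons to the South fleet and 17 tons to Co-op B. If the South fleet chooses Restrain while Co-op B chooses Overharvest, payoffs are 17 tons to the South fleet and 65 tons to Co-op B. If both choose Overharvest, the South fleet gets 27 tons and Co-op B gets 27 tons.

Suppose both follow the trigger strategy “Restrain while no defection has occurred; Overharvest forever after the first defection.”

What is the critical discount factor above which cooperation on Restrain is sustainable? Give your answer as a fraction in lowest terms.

31/38

34/(1−ρ) ≥ 65 + 27ρ/(1−ρ)
34 ≥ 65 − 38ρ
ρ ≥ 31/38.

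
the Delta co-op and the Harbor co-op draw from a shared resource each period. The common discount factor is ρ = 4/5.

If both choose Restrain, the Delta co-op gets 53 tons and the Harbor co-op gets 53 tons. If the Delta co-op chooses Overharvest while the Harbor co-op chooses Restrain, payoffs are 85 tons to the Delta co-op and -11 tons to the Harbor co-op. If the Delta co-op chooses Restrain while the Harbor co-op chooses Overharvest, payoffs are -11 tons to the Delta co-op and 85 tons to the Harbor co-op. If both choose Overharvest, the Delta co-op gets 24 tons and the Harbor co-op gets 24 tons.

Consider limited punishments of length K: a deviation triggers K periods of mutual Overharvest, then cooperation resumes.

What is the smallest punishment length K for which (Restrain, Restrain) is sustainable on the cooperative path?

Need Σ_{k=1}^{K} ρ^k ≥ (85−53)/(53−24) = 1.1034 at ρ = 4/5.
At K = 1 the sum is 0.8000 < 1.1034; at K = 2 it is 1.4400 ≥ 1.1034.
So the minimum punishment length is K = 2.

2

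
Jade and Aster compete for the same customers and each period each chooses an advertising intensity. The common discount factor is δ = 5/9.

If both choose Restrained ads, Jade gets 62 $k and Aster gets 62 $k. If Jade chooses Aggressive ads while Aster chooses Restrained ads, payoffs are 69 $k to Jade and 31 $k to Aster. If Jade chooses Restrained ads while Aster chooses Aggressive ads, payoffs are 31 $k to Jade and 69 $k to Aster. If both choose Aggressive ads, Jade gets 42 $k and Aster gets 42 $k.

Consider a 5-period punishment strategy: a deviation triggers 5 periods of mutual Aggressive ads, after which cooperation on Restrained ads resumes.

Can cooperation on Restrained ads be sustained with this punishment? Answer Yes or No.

IC: δ+…+δ^5 ≥ (69−62)/(62−42) = 7/20.
At δ = 5/9: partial sum = 1.1838 ≥ 0.3500. Cooperation sustainable.

Yes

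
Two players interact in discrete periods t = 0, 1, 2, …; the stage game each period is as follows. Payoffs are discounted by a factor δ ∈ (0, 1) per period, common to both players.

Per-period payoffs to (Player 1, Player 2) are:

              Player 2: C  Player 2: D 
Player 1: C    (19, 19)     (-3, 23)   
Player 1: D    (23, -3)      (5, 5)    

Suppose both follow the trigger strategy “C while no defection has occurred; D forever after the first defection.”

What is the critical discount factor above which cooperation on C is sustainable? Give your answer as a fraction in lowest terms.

Under grim trigger the critical discount factor is (T−C)/(T−P) with T = 23, C = 19, P = 5.
δ* = (23−19)/(23−5) = 4/18 = 2/9.

2/9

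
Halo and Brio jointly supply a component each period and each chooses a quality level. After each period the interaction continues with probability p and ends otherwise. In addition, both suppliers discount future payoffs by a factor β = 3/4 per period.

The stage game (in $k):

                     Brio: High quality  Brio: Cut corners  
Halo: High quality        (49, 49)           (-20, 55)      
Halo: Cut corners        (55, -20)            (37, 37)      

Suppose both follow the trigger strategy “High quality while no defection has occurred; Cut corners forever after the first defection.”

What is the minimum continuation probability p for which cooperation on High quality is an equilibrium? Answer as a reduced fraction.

4/9

With continuation probability p and discount β, the effective per-period discount factor is βp.
Grim-trigger IC: βp ≥ (55−49)/(55−37) = 1/3.
So p ≥ (1/3)/(3/4) = 4/9.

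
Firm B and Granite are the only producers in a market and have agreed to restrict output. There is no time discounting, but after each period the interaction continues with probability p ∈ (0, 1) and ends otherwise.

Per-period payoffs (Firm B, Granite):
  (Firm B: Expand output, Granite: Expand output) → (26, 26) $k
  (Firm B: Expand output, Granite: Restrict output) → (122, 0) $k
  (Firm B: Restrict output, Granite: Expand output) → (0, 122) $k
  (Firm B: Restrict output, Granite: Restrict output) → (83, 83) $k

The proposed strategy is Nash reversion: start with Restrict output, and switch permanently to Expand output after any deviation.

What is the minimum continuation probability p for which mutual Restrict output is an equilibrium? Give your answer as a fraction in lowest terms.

13/32

Expected cooperation value is 83 + p·83 + p²·83 + … = 83/(1−p); deviation gives 122 + p·26/(1−p).
83 ≥ 122(1−p) + 26p ⇒ 96p ≥ 39 ⇒ p ≥ 39/96 = 13/32.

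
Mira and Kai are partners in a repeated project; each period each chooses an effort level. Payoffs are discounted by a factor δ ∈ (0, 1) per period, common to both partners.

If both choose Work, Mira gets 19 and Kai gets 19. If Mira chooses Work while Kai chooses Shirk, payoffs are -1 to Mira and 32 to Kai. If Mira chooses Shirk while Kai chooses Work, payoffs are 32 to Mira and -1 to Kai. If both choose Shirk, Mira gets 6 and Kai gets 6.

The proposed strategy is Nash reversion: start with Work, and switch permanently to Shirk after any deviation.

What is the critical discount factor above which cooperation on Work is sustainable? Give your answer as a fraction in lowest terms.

1/2

Under grim trigger the critical discount factor is (T−C)/(T−P) with T = 32, C = 19, P = 6.
δ* = (32−19)/(32−6) = 13/26 = 1/2.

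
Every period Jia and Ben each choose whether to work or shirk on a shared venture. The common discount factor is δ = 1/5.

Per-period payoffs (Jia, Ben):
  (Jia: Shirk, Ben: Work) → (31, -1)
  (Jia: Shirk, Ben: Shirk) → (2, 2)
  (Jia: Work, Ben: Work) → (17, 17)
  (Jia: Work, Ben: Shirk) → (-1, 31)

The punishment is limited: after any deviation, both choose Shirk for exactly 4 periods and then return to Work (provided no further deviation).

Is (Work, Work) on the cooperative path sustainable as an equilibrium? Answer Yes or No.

No

IC: δ+…+δ^4 ≥ (31−17)/(17−2) = 14/15.
At δ = 1/5: partial sum = 0.2496 < 0.9333. Cooperation not sustainable.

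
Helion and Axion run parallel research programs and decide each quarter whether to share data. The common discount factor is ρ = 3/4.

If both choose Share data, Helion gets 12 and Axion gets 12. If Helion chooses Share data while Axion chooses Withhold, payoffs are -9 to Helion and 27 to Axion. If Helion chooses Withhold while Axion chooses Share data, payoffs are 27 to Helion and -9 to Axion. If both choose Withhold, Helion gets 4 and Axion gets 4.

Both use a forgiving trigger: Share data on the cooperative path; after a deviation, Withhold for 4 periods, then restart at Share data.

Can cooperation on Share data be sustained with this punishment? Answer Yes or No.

A one-shot deviation gives 27 now, then 4 for 4 periods, then back to 12.
Gain from deviating: (27−12) today; loss: (12−4) in each of the next 4 periods.
No-deviation condition: (12−4)(ρ+…+ρ^4) ≥ 27−12, i.e. ρ+…+ρ^4 ≥ 15/8.
At ρ = 3/4: ρ+…+ρ^4 = 2.0508 ≥ 1.8750.
So cooperation is sustainable.

Yes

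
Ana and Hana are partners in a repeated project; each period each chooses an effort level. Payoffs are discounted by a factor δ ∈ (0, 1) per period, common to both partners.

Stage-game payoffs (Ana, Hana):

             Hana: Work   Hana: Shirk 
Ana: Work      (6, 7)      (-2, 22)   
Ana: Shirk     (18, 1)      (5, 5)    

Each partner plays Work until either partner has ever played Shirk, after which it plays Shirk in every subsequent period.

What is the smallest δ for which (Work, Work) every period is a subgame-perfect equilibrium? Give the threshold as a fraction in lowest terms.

12/13

Ana's threshold: (18−6)/(18−5) = 12/13.
Hana's threshold: (22−7)/(22−5) = 15/17.
12/13 > 15/17, so Ana binds and δ* = 12/13.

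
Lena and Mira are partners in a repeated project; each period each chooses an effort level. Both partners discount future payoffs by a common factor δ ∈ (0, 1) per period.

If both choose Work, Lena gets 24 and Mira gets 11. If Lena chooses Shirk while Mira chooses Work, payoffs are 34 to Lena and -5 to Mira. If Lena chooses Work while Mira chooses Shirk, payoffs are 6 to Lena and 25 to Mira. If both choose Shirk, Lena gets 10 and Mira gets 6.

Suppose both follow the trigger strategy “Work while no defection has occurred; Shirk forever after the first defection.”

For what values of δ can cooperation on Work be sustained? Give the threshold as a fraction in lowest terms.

14/19

For Lena: deviation gain 34−24 = 10, per-period punishment loss 24−10 = 14. IC gives δ ≥ 10/24 = 5/12.
For Mira: gain 14, loss 5 per period, so δ ≥ 14/19.
The tighter constraint is Mira's, so cooperation needs δ ≥ 14/19.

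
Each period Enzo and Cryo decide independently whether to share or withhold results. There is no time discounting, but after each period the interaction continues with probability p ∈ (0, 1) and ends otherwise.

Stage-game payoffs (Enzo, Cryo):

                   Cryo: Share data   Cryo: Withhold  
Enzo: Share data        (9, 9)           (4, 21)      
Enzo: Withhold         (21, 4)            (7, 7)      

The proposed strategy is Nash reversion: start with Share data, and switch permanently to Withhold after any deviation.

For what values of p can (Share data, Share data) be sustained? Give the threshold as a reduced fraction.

With no time discounting, the continuation probability p plays the role of the discount factor.
Grim-trigger IC: 9/(1−p) ≥ 21 + 7p/(1−p) ⇒ p ≥ (21−9)/(21−7) = 6/7.

6/7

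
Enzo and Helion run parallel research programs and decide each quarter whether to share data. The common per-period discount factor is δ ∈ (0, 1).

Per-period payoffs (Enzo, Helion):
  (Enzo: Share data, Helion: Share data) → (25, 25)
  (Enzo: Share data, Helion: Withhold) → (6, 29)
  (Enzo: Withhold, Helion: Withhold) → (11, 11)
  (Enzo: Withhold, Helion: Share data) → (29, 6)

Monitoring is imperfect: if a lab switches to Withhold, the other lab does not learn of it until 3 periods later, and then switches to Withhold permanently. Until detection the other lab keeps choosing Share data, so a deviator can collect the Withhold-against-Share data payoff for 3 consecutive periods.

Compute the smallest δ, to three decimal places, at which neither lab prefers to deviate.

The best deviation is to choose Withhold for all 3 undetected periods, earning 29 each, then 11 forever once detected.
Deviation value: 29(1−δ^3)/(1−δ) + 11δ^3/(1−δ); cooperation value: 25/(1−δ).
IC: 25 ≥ 29(1−δ^3) + 11δ^3 = 29 − 18δ^3.
So δ^3 ≥ 4/18 = 2/9, giving δ ≥ (2/9)^(1/3) ≈ 0.606.

0.606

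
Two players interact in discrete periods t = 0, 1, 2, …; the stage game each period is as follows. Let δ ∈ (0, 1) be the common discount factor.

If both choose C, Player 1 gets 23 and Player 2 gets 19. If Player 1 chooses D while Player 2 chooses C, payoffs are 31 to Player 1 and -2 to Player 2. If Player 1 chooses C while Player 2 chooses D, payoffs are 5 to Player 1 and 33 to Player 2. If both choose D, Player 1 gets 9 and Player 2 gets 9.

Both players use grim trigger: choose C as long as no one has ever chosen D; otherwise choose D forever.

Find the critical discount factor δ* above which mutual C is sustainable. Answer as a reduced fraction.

7/12

Player 1: cooperation gives 23 each period; deviation gives 31 once then 9 forever.
  23/(1−δ) ≥ 31 + 9δ/(1−δ) ⇒ δ ≥ 8/22 = 4/11.
Player 2: cooperation gives 19 each period; deviation gives 33 once then 9 forever.
  δ ≥ 14/24 = 7/12.
Both must hold, so the binding constraint is Player 2's: δ ≥ 7/12.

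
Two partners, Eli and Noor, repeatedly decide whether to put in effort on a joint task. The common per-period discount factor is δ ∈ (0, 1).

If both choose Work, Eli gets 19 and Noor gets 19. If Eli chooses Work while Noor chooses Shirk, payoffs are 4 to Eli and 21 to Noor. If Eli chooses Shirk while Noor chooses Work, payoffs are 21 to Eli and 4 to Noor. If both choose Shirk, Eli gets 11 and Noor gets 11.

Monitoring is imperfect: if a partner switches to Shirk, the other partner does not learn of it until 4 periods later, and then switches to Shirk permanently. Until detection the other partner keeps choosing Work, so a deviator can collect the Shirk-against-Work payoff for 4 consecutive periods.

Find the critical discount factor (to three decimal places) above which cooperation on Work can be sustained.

Deviating for the 4 undetected periods gains 21−19 = 2 per period over cooperation, then loses 19−11 = 8 per period forever once punishment starts.
Gain: 2(1 + δ + … + δ^3); loss: 8·δ^4/(1−δ).
No profitable deviation ⇔ 2(1−δ^4) ≤ 8·δ^4, i.e. δ^4 ≥ 2/(2+8) = 1/5.
Hence δ ≥ (1/5)^(1/4) ≈ 0.669.

0.669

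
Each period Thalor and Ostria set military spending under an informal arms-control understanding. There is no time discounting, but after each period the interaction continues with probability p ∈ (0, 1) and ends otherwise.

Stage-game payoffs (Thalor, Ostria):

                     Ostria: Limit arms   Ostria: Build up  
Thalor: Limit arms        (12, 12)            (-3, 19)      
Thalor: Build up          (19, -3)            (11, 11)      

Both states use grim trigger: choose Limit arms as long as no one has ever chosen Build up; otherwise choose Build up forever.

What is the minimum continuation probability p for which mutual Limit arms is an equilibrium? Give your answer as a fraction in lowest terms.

Expected cooperation value is 12 + p·12 + p²·12 + … = 12/(1−p); deviation gives 19 + p·11/(1−p).
12 ≥ 19(1−p) + 11p ⇒ 8p ≥ 7 ⇒ p ≥ 7/8.

7/8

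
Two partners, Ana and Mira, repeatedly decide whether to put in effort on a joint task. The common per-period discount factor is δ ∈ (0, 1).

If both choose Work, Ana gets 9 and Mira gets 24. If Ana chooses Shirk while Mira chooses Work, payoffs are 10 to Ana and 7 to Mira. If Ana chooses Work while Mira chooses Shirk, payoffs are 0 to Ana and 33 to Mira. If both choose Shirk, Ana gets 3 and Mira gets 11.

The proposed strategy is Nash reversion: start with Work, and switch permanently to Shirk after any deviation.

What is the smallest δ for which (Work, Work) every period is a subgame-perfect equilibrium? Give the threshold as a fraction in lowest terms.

9/22

Ana's threshold: (10−9)/(10−3) = 1/7.
Mira's threshold: (33−24)/(33−11) = 9/22.
1/7 < 9/22, so Mira binds and δ* = 9/22.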